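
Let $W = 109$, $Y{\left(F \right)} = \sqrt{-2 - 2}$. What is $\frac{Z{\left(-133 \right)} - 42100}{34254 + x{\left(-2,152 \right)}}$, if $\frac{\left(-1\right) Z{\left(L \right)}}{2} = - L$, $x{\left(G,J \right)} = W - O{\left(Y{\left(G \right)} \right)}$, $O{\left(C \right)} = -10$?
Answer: $- \frac{42366}{34373} \approx -1.2325$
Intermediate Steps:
$Y{\left(F \right)} = 2 i$ ($Y{\left(F \right)} = \sqrt{-4} = 2 i$)
$x{\left(G,J \right)} = 119$ ($x{\left(G,J \right)} = 109 - -10 = 109 + 10 = 119$)
$Z{\left(L \right)} = 2 L$ ($Z{\left(L \right)} = - 2 \left(- L\right) = 2 L$)
$\frac{Z{\left(-133 \right)} - 42100}{34254 + x{\left(-2,152 \right)}} = \frac{2 \left(-133\right) - 42100}{34254 + 119} = \frac{-266 - 42100}{34373} = \left(-42366\right) \frac{1}{34373} = - \frac{42366}{34373}$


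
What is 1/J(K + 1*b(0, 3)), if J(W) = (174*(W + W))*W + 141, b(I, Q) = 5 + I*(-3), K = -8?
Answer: 1/3273 ≈ 0.00030553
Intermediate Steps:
b(I, Q) = 5 - 3*I
J(W) = 141 + 348*W² (J(W) = (174*(2*W))*W + 141 = (348*W)*W + 141 = 348*W² + 141 = 141 + 348*W²)
1/J(K + 1*b(0, 3)) = 1/(141 + 348*(-8 + 1*(5 - 3*0))²) = 1/(141 + 348*(-8 + 1*(5 + 0))²) = 1/(141 + 348*(-8 + 1*5)²) = 1/(141 + 348*(-8 + 5)²) = 1/(141 + 348*(-3)²) = 1/(141 + 348*9) = 1/(141 + 3132) = 1/3273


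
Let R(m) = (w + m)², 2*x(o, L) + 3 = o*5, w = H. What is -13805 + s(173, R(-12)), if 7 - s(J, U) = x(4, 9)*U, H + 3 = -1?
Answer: -15974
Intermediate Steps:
H = -4 (H = -3 - 1 = -4)
w = -4
x(o, L) = -3/2 + 5*o/2 (x(o, L) = -3/2 + (o*5)/2 = -3/2 + (5*o)/2 = -3/2 + 5*o/2)
R(m) = (-4 + m)²
s(J, U) = 7 - 17*U/2 (s(J, U) = 7 - (-3/2 + (5/2)*4)*U = 7 - (-3/2 + 10)*U = 7 - 17*U/2)
-13805 + s(173, R(-12)) = -13805 + (7 - 17*(-4 - 12)²/2) = -13805 + (7 - 17/2*(-16)²) = -13805 + (7 - 17/2*256) = -13805 + (7 - 2176) = -13805 - 2169 = -15974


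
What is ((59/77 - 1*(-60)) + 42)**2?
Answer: 62615569/5929 ≈ 10561.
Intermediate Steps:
((59/77 - 1*(-60)) + 42)**2 = ((59*(1/77) + 60) + 42)**2 = ((59/77 + 60) + 42)**2 = (4679/77 + 42)**2 = (7913/77)**2 = 62615569/5929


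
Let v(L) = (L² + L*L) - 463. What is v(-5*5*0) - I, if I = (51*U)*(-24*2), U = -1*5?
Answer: -12703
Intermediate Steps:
U = -5
v(L) = -463 + 2*L² (v(L) = (L² + L²) - 463 = 2*L² - 463 = -463 + 2*L²)
I = 12240 (I = (51*(-5))*(-24*2) = -255*(-48) = 12240)
v(-5*5*0) - I = (-463 + 2*(-5*5*0)²) - 1*12240 = (-463 + 2*(-25*0)²) - 12240 = (-463 + 2*0²) - 12240 = (-463 + 2*0) - 12240 = (-463 + 0) - 12240 = -463 - 12240 = -12703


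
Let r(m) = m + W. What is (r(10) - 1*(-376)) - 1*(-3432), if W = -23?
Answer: 3795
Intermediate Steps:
r(m) = -23 + m (r(m) = m - 23 = -23 + m)
(r(10) - 1*(-376)) - 1*(-3432) = ((-23 + 10) - 1*(-376)) - 1*(-3432) = (-13 + 376) + 3432 = 363 + 3432 = 3795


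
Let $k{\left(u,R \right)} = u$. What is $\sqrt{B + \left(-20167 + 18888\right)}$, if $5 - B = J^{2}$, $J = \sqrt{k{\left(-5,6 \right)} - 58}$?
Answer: $i \sqrt{1211} \approx 34.799 i$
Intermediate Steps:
$J = 3 i \sqrt{7}$ ($J = \sqrt{-5 - 58} = \sqrt{-63} = 3 i \sqrt{7} \approx 7.9373 i$)
$B = 68$ ($B = 5 - \left(3 i \sqrt{7}\right)^{2} = 5 - -63 = 5 + 63 = 68$)
$\sqrt{B + \left(-20167 + 18888\right)} = \sqrt{68 + \left(-20167 + 18888\right)} = \sqrt{68 - 1279} = \sqrt{-1211} = i \sqrt{1211}$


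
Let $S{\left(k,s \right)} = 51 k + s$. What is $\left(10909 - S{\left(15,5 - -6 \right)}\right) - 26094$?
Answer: $-15961$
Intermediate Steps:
$S{\left(k,s \right)} = s + 51 k$
$\left(10909 - S{\left(15,5 - -6 \right)}\right) - 26094 = \left(10909 - \left(\left(5 - -6\right) + 51 \cdot 15\right)\right) - 26094 = \left(10909 - \left(\left(5 + 6\right) + 765\right)\right) - 26094 = \left(10909 - \left(11 + 765\right)\right) - 26094 = \left(10909 - 776\right) - 26094 = 10133 - 26094 = -15961$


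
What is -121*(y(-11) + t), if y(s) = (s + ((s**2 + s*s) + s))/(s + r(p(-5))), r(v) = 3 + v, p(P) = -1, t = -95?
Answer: 130075/9 ≈ 14453.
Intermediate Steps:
y(s) = (2*s + 2*s**2)/(2 + s) (y(s) = (s + ((s**2 + s*s) + s))/(s + (3 - 1)) = (s + ((s**2 + s**2) + s))/(s + 2) = (s + (2*s**2 + s))/(2 + s) = (s + (s + 2*s**2))/(2 + s) = (2*s + 2*s**2)/(2 + s))
-121*(y(-11) + t) = -121*(2*(-11)*(1 - 11)/(2 - 11) - 95) = -121*(2*(-11)*(-10)/(-9) - 95) = -121*(2*(-11)*(-1/9)*(-10) - 95) = -121*(-220/9 - 95) = -121*(-1075/9) = 130075/9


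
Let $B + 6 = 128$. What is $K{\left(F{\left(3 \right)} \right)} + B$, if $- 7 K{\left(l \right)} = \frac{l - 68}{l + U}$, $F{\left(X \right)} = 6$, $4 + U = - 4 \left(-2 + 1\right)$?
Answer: $\frac{2593}{21} \approx 123.48$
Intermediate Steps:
$U = 0$ ($U = -4 - 4 \left(-2 + 1\right) = -4 - -4 = -4 + 4 = 0$)
$B = 122$ ($B = -6 + 128 = 122$)
$K{\left(l \right)} = - \frac{-68 + l}{7 l}$ ($K{\left(l \right)} = - \frac{\left(l - 68\right) \frac{1}{l + 0}}{7} = - \frac{\left(-68 + l\right) \frac{1}{l}}{7} = - \frac{\frac{1}{l} \left(-68 + l\right)}{7} = - \frac{-68 + l}{7 l}$)
$K{\left(F{\left(3 \right)} \right)} + B = \frac{68 - 6}{7 \cdot 6} + 122 = \frac{1}{7} \cdot \frac{1}{6} \left(68 - 6\right) + 122 = \frac{1}{7} \cdot \frac{1}{6} \cdot 62 + 122 = \frac{31}{21} + 122 = \frac{2593}{21}$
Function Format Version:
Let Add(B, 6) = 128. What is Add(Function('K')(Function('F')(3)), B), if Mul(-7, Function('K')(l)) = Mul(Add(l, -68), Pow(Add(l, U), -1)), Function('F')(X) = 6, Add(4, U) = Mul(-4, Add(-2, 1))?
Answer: Rational(2593, 21) ≈ 123.48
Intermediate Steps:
U = 0 (U = Add(-4, Mul(-4, Add(-2, 1))) = Add(-4, Mul(-4, -1)) = Add(-4, 4) = 0)
B = 122 (B = Add(-6, 128) = 122)
Function('K')(l) = Mul(Rational(-1, 7), Pow(l, -1), Add(-68, l)) (Function('K')(l) = Mul(Rational(-1, 7), Mul(Add(l, -68), Pow(Add(l, 0), -1))) = Mul(Rational(-1, 7), Mul(Add(-68, l), Pow(l, -1))) = Mul(Rational(-1, 7), Mul(Pow(l, -1), Add(-68, l))) = Mul(Rational(-1, 7), Pow(l, -1), Add(-68, l)))
Add(Function('K')(Function('F')(3)), B) = Add(Mul(Rational(1, 7), Pow(6, -1), Add(68, Mul(-1, 6))), 122) = Add(Mul(Rational(1, 7), Rational(1, 6), Add(68, -6)), 122) = Add(Mul(Rational(1, 7), Rational(1, 6), 62), 122) = Add(Rational(31, 21), 122) = Rational(2593, 21)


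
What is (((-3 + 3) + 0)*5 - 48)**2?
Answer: 2304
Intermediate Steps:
(((-3 + 3) + 0)*5 - 48)**2 = ((0 + 0)*5 - 48)**2 = (0*5 - 48)**2 = (0 - 48)**2 = (-48)**2 = 2304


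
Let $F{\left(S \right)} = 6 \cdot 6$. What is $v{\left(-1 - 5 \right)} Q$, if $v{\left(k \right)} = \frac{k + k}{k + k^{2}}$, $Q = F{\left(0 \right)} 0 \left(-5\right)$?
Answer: $0$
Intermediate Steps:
$F{\left(S \right)} = 36$
$Q = 0$ ($Q = 36 \cdot 0 \left(-5\right) = 0 \left(-5\right) = 0$)
$v{\left(k \right)} = \frac{2 k}{k + k^{2}}$
$v{\left(-1 - 5 \right)} Q = \frac{2}{1 - 6} \cdot 0 = \frac{2}{-5} \cdot 0 = 2 \left(- \frac{1}{5}\right) 0 = \left(- \frac{2}{5}\right) 0 = 0$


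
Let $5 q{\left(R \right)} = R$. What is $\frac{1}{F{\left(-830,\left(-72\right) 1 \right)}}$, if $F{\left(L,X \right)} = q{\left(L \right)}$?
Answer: $- \frac{1}{166} \approx -0.0060241$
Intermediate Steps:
$q{\left(R \right)} = \frac{R}{5}$
$F{\left(L,X \right)} = \frac{L}{5}$
$\frac{1}{F{\left(-830,\left(-72\right) 1 \right)}} = \frac{1}{\frac{1}{5} \left(-830\right)} = \frac{1}{-166} = - \frac{1}{166}$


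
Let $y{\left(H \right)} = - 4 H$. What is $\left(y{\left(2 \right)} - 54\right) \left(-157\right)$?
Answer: $9734$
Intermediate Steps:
$\left(y{\left(2 \right)} - 54\right) \left(-157\right) = \left(\left(-4\right) 2 - 54\right) \left(-157\right) = \left(-8 - 54\right) \left(-157\right) = \left(-62\right) \left(-157\right) = 9734$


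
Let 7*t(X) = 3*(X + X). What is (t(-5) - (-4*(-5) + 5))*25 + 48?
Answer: -4789/7 ≈ -684.14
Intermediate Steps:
t(X) = 6*X/7 (t(X) = (3*(X + X))/7 = (3*(2*X))/7 = (6*X)/7 = 6*X/7)
(t(-5) - (-4*(-5) + 5))*25 + 48 = ((6/7)*(-5) - (-4*(-5) + 5))*25 + 48 = (-30/7 - (20 + 5))*25 + 48 = (-30/7 - 1*25)*25 + 48 = (-30/7 - 25)*25 + 48 = -205/7*25 + 48 = -5125/7 + 48 = -4789/7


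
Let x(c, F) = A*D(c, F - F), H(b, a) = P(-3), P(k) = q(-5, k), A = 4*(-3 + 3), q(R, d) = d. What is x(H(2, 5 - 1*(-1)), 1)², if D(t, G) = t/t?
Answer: 0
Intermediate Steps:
D(t, G) = 1
A = 0 (A = 4*0 = 0)
P(k) = k
H(b, a) = -3
x(c, F) = 0 (x(c, F) = 0*1 = 0)
x(H(2, 5 - 1*(-1)), 1)² = 0² = 0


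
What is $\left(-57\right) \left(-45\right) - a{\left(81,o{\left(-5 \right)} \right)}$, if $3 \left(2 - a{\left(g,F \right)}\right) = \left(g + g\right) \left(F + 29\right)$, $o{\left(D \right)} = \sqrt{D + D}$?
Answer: $4129 + 54 i \sqrt{10} \approx 4129.0 + 170.76 i$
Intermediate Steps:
$o{\left(D \right)} = \sqrt{2} \sqrt{D}$ ($o{\left(D \right)} = \sqrt{2 D} = \sqrt{2} \sqrt{D}$)
$a{\left(g,F \right)} = 2 - \frac{2 g \left(29 + F\right)}{3}$ ($a{\left(g,F \right)} = 2 - \frac{\left(g + g\right) \left(F + 29\right)}{3} = 2 - \frac{2 g \left(29 + F\right)}{3}$)
$\left(-57\right) \left(-45\right) - a{\left(81,o{\left(-5 \right)} \right)} = \left(-57\right) \left(-45\right) - \left(2 - 1566 - \frac{2}{3} \sqrt{2} \sqrt{-5} \cdot 81\right) = 2565 - \left(2 - 1566 - \frac{2}{3} \sqrt{2} i \sqrt{5} \cdot 81\right) = 2565 - \left(2 - 1566 - \frac{2}{3} i \sqrt{10} \cdot 81\right) = 2565 - \left(2 - 1566 - 54 i \sqrt{10}\right) = 2565 - \left(-1564 - 54 i \sqrt{10}\right) = 2565 + \left(1564 + 54 i \sqrt{10}\right) = 4129 + 54 i \sqrt{10}$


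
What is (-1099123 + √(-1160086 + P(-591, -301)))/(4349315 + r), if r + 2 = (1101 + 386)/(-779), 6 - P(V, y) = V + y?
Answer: -856216817/3388113340 + 779*I*√289797/1694056670 ≈ -0.25271 + 0.00024755*I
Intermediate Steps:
P(V, y) = 6 - V - y (P(V, y) = 6 - (V + y) = 6 + (-V - y) = 6 - V - y)
r = -3045/779 (r = -2 + (1101 + 386)/(-779) = -2 + 1487*(-1/779) = -2 - 1487/779 = -3045/779 ≈ -3.9089)
(-1099123 + √(-1160086 + P(-591, -301)))/(4349315 + r) = (-1099123 + √(-1160086 + (6 - 1*(-591) - 1*(-301))))/(4349315 - 3045/779) = (-1099123 + √(-1160086 + (6 + 591 + 301)))/(3388113340/779) = (-1099123 + √(-1160086 + 898))*(779/3388113340) = (-1099123 + √(-1159188))*(779/3388113340) = (-1099123 + 2*I*√289797)*(779/3388113340) = -856216817/3388113340 + 779*I*√289797/1694056670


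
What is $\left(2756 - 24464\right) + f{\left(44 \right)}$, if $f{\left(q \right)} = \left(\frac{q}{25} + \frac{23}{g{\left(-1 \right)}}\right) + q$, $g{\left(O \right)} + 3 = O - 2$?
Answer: $- \frac{3249911}{150} \approx -21666.0$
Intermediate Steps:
$g{\left(O \right)} = -5 + O$ ($g{\left(O \right)} = -3 + \left(O - 2\right) = -3 + \left(-2 + O\right) = -5 + O$)
$f{\left(q \right)} = - \frac{23}{6} + \frac{26 q}{25}$ ($f{\left(q \right)} = \left(\frac{q}{25} + \frac{23}{-5 - 1}\right) + q = \left(q \frac{1}{25} + \frac{23}{-6}\right) + q = \left(\frac{q}{25} + 23 \left(- \frac{1}{6}\right)\right) + q = \left(\frac{q}{25} - \frac{23}{6}\right) + q = \left(- \frac{23}{6} + \frac{q}{25}\right) + q = - \frac{23}{6} + \frac{26 q}{25}$)
$\left(2756 - 24464\right) + f{\left(44 \right)} = \left(2756 - 24464\right) + \left(- \frac{23}{6} + \frac{26}{25} \cdot 44\right) = -21708 + \left(- \frac{23}{6} + \frac{1144}{25}\right) = -21708 + \frac{6289}{150} = - \frac{3249911}{150}$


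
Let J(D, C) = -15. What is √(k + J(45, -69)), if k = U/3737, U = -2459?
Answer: I*√218666818/3737 ≈ 3.957*I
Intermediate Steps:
k = -2459/3737 ≈ -0.65801
√(k + J(45, -69)) = √(-2459/3737 - 15) = √(-58514/3737) = I*√218666818/3737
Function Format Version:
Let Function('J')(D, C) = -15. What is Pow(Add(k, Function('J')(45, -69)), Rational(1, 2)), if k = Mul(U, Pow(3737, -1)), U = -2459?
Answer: Mul(Rational(1, 3737), I, Pow(218666818, Rational(1, 2))) ≈ Mul(3.9570, I)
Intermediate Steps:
k = Rational(-2459, 3737) (k = Mul(-2459, Pow(3737, -1)) = Mul(-2459, Rational(1, 3737)) = Rational(-2459, 3737) ≈ -0.65801)
Pow(Add(k, Function('J')(45, -69)), Rational(1, 2)) = Pow(Add(Rational(-2459, 3737), -15), Rational(1, 2)) = Pow(Rational(-58514, 3737), Rational(1, 2)) = Mul(Rational(1, 3737), I, Pow(218666818, Rational(1, 2)))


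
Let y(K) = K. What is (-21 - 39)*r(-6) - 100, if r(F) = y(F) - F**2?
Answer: 2420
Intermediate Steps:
r(F) = F - F**2
(-21 - 39)*r(-6) - 100 = (-21 - 39)*(-6*(1 - 1*(-6))) - 100 = -(-360)*(1 + 6) - 100 = -(-360)*7 - 100 = -60*(-42) - 100 = 2520 - 100 = 2420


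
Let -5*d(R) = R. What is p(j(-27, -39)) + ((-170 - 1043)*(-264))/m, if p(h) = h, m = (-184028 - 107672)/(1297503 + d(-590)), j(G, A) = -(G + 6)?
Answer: -103883410593/72925 ≈ -1.4245e+6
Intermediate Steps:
d(R) = -R/5
j(G, A) = -6 - G (j(G, A) = -(6 + G) = -6 - G)
m = -291700/1297621 (m = (-184028 - 107672)/(1297503 - ⅕*(-590)) = -291700/(1297503 + 118) = -291700/1297621 ≈ -0.22480)
p(j(-27, -39)) + ((-170 - 1043)*(-264))/m = (-6 - 1*(-27)) + ((-170 - 1043)*(-264))/(-291700/1297621) = (-6 + 27) - 1213*(-264)*(-1297621/291700) = 21 + 320232*(-1297621/291700) = 21 - 103884942018/72925 = -103883410593/72925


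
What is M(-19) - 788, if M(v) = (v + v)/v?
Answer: -786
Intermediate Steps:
M(v) = 2 (M(v) = (2*v)/v = 2)
M(-19) - 788 = 2 - 788 = -786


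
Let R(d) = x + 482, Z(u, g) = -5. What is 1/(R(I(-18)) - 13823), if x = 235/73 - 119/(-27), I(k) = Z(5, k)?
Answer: -1971/26280079 ≈ -7.5000e-5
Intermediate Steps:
I(k) = -5
x = 15032/1971 (x = 235*(1/73) - 119*(-1/27) = 235/73 + 119/27 = 15032/1971 ≈ 7.6266)
R(d) = 965054/1971 (R(d) = 15032/1971 + 482 = 965054/1971)
1/(R(I(-18)) - 13823) = 1/(965054/1971 - 13823) = 1/(-26280079/1971) = -1971/26280079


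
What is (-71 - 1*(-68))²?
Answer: 9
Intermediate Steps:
(-71 - 1*(-68))² = (-71 + 68)² = (-3)² = 9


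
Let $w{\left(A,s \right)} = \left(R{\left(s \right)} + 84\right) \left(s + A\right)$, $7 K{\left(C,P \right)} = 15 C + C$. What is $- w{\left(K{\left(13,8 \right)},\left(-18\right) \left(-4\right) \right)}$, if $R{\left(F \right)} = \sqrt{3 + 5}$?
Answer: $-8544 - \frac{1424 \sqrt{2}}{7} \approx -8831.7$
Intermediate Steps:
$K{\left(C,P \right)} = \frac{16 C}{7}$ ($K{\left(C,P \right)} = \frac{15 C + C}{7} = \frac{16 C}{7}$)
$R{\left(F \right)} = 2 \sqrt{2}$ ($R{\left(F \right)} = \sqrt{8} = 2 \sqrt{2}$)
$w{\left(A,s \right)} = \left(84 + 2 \sqrt{2}\right) \left(A + s\right)$ ($w{\left(A,s \right)} = \left(2 \sqrt{2} + 84\right) \left(s + A\right) = \left(84 + 2 \sqrt{2}\right) \left(A + s\right)$)
$- w{\left(K{\left(13,8 \right)},\left(-18\right) \left(-4\right) \right)} = - (84 \cdot \frac{16}{7} \cdot 13 + 84 \left(\left(-18\right) \left(-4\right)\right) + 2 \cdot \frac{16}{7} \cdot 13 \sqrt{2} + 2 \left(\left(-18\right) \left(-4\right)\right) \sqrt{2}) = - (84 \cdot \frac{208}{7} + 84 \cdot 72 + 2 \cdot \frac{208}{7} \sqrt{2} + 2 \cdot 72 \sqrt{2}) = - (2496 + 6048 + \frac{416 \sqrt{2}}{7} + 144 \sqrt{2}) = - (8544 + \frac{1424 \sqrt{2}}{7}) = -8544 - \frac{1424 \sqrt{2}}{7}$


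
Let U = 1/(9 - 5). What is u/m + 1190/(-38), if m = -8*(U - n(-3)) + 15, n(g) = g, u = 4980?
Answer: -101165/209 ≈ -484.04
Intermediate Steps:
U = 1/4 ≈ 0.25000
m = -11 (m = -8*(1/4 - 1*(-3)) + 15 = -8*(1/4 + 3) + 15 = -8*13/4 + 15 = -26 + 15 = -11)
u/m + 1190/(-38) = 4980/(-11) + 1190/(-38) = 4980*(-1/11) + 1190*(-1/38) = -4980/11 - 595/19 = -101165/209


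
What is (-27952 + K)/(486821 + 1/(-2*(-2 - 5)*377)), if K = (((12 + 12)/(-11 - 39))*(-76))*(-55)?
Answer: -790602176/12847206195 ≈ -0.061539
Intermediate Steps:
K = -10032/5 (K = ((24/(-50))*(-76))*(-55) = ((24*(-1/50))*(-76))*(-55) = -12/25*(-76)*(-55) = (912/25)*(-55) = -10032/5 ≈ -2006.4)
(-27952 + K)/(486821 + 1/(-2*(-2 - 5)*377)) = (-27952 - 10032/5)/(486821 + 1/(-2*(-2 - 5)*377)) = -149792/(5*(486821 + 1/(-2*(-7)*377))) = -149792/(5*(486821 + 1/(14*377))) = -149792/(5*(486821 + 1/5278)) = -149792/(5*2569441239/5278) = -149792/5*5278/2569441239 = -790602176/12847206195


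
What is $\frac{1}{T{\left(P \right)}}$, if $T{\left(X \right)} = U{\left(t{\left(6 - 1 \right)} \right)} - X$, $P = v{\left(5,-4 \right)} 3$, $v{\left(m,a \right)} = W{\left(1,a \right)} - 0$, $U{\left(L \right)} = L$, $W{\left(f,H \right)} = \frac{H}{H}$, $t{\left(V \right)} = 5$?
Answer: $\frac{1}{2} \approx 0.5$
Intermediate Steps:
$W{\left(f,H \right)} = 1$
$v{\left(m,a \right)} = 1$ ($v{\left(m,a \right)} = 1 - 0 = 1 + 0 = 1$)
$P = 3$ ($P = 1 \cdot 3 = 3$)
$T{\left(X \right)} = 5 - X$
$\frac{1}{T{\left(P \right)}} = \frac{1}{5 - 3} = \frac{1}{2}$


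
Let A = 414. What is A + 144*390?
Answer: 56574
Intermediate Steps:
A + 144*390 = 414 + 144*390 = 414 + 56160 = 56574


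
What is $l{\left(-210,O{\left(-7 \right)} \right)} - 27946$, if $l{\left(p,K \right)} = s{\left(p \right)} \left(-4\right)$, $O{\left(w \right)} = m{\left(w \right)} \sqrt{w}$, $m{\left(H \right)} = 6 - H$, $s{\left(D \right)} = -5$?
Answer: $-27926$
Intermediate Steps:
$O{\left(w \right)} = \sqrt{w} \left(6 - w\right)$ ($O{\left(w \right)} = \left(6 - w\right) \sqrt{w} = \sqrt{w} \left(6 - w\right)$)
$l{\left(p,K \right)} = 20$ ($l{\left(p,K \right)} = \left(-5\right) \left(-4\right) = 20$)
$l{\left(-210,O{\left(-7 \right)} \right)} - 27946 = 20 - 27946 = -27926$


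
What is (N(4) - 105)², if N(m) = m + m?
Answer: 9409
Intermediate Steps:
N(m) = 2*m
(N(4) - 105)² = (2*4 - 105)² = (8 - 105)² = (-97)² = 9409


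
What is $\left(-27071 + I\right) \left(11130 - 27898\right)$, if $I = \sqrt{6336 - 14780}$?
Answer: $453926528 - 33536 i \sqrt{2111} \approx 4.5393 \cdot 10^{8} - 1.5408 \cdot 10^{6} i$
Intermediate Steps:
$I = 2 i \sqrt{2111}$ ($I = \sqrt{-8444} = 2 i \sqrt{2111} \approx 91.891 i$)
$\left(-27071 + I\right) \left(11130 - 27898\right) = \left(-27071 + 2 i \sqrt{2111}\right) \left(11130 - 27898\right) = \left(-27071 + 2 i \sqrt{2111}\right) \left(-16768\right) = 453926528 - 33536 i \sqrt{2111}$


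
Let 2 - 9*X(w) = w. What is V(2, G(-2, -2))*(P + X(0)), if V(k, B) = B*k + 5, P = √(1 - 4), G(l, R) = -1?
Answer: ⅔ + 3*I*√3 ≈ 0.66667 + 5.1962*I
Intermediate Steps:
X(w) = 2/9 - w/9
P = I*√3 (P = √(-3) = I*√3 ≈ 1.732*I)
V(k, B) = 5 + B*k
V(2, G(-2, -2))*(P + X(0)) = (5 - 1*2)*(I*√3 + (2/9 - ⅑*0)) = (5 - 2)*(I*√3 + (2/9 + 0)) = 3*(I*√3 + 2/9) = 3*(2/9 + I*√3) = ⅔ + 3*I*√3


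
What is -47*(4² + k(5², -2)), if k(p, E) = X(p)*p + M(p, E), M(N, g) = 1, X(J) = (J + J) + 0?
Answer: -59549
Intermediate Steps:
X(J) = 2*J (X(J) = 2*J + 0 = 2*J)
k(p, E) = 1 + 2*p² (k(p, E) = (2*p)*p + 1 = 2*p² + 1 = 1 + 2*p²)
-47*(4² + k(5², -2)) = -47*(4² + (1 + 2*(5²)²)) = -47*(16 + (1 + 2*25²)) = -47*(16 + (1 + 2*625)) = -47*(16 + (1 + 1250)) = -47*(16 + 1251) = -47*1267 = -59549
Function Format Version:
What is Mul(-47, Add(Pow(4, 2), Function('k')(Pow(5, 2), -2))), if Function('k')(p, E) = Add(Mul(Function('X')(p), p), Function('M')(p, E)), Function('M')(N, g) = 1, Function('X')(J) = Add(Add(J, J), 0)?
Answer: -59549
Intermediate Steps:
Function('X')(J) = Mul(2, J) (Function('X')(J) = Add(Mul(2, J), 0) = Mul(2, J))
Function('k')(p, E) = Add(1, Mul(2, Pow(p, 2))) (Function('k')(p, E) = Add(Mul(Mul(2, p), p), 1) = Add(Mul(2, Pow(p, 2)), 1) = Add(1, Mul(2, Pow(p, 2))))
Mul(-47, Add(Pow(4, 2), Function('k')(Pow(5, 2), -2))) = Mul(-47, Add(Pow(4, 2), Add(1, Mul(2, Pow(Pow(5, 2), 2))))) = Mul(-47, Add(16, Add(1, Mul(2, Pow(25, 2))))) = Mul(-47, Add(16, Add(1, Mul(2, 625)))) = Mul(-47, Add(16, Add(1, 1250))) = Mul(-47, Add(16, 1251)) = Mul(-47, 1267) = -59549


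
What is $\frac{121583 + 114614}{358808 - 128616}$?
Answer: $\frac{236197}{230192} \approx 1.0261$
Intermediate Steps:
$\frac{121583 + 114614}{358808 - 128616} = \frac{236197}{230192}$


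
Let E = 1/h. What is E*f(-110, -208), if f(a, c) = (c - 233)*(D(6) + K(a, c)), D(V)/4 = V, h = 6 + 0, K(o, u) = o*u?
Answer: -1683444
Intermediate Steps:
h = 6
D(V) = 4*V
E = 1/6 ≈ 0.16667
f(a, c) = (-233 + c)*(24 + a*c) (f(a, c) = (c - 233)*(4*6 + a*c) = (-233 + c)*(24 + a*c))
E*f(-110, -208) = (-5592 + 24*(-208) - 110*(-208)**2 - 233*(-110)*(-208))/6 = (-5592 - 4992 - 110*43264 - 5331040)/6 = (-5592 - 4992 - 4759040 - 5331040)/6 = (1/6)*(-10100664) = -1683444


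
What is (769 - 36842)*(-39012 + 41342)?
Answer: -84050090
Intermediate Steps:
(769 - 36842)*(-39012 + 41342) = -36073*2330 = -84050090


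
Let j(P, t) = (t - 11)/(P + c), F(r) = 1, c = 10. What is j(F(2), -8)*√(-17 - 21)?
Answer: -19*I*√38/11 ≈ -10.648*I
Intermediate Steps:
j(P, t) = (-11 + t)/(10 + P) (j(P, t) = (t - 11)/(P + 10) = (-11 + t)/(10 + P))
j(F(2), -8)*√(-17 - 21) = ((-11 - 8)/(10 + 1))*√(-17 - 21) = (-19/11)*√(-38) = ((1/11)*(-19))*(I*√38) = -19*I*√38/11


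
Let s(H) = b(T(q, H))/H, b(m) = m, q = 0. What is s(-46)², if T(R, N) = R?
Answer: 0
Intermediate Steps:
s(H) = 0 (s(H) = 0/H = 0)
s(-46)² = 0² = 0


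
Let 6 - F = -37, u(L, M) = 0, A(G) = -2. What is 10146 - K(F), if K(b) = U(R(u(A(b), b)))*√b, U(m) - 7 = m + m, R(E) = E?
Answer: 10146 - 7*√43 ≈ 10100.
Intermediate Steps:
F = 43 (F = 6 - 1*(-37) = 6 + 37 = 43)
U(m) = 7 + 2*m (U(m) = 7 + (m + m) = 7 + 2*m)
K(b) = 7*√b (K(b) = (7 + 2*0)*√b = (7 + 0)*√b = 7*√b)
10146 - K(F) = 10146 - 7*√43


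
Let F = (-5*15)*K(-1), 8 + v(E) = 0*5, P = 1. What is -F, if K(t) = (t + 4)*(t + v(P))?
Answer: -2025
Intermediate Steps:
v(E) = -8 (v(E) = -8 + 0*5 = -8 + 0 = -8)
K(t) = (-8 + t)*(4 + t) (K(t) = (t + 4)*(t - 8) = (4 + t)*(-8 + t) = (-8 + t)*(4 + t))
F = 2025 (F = (-5*15)*(-32 + (-1)² - 4*(-1)) = -75*(-32 + 1 + 4) = -75*(-27) = 2025)
-F = -1*2025 = -2025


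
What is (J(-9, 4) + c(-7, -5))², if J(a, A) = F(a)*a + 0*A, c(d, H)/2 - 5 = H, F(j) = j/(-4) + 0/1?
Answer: 6561/16 ≈ 410.06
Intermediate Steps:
F(j) = -j/4 (F(j) = j*(-¼) + 0*1 = -j/4 + 0 = -j/4)
c(d, H) = 10 + 2*H
J(a, A) = -a²/4 (J(a, A) = (-a/4)*a + 0*A = -a²/4 + 0 = -a²/4)
(J(-9, 4) + c(-7, -5))² = (-¼*(-9)² + (10 + 2*(-5)))² = (-¼*81 + (10 - 10))² = (-81/4 + 0)² = (-81/4)² = 6561/16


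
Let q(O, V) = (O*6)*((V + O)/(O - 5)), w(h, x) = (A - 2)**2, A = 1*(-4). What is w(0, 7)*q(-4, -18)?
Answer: -2112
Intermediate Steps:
A = -4
w(h, x) = 36 (w(h, x) = (-4 - 2)**2 = (-6)**2 = 36)
q(O, V) = 6*O*(O + V)/(-5 + O) (q(O, V) = (6*O)*((O + V)/(-5 + O)) = 6*O*(O + V)/(-5 + O))
w(0, 7)*q(-4, -18) = 36*(6*(-4)*(-4 - 18)/(-5 - 4)) = 36*(6*(-4)*(-22)/(-9)) = 36*(6*(-4)*(-1/9)*(-22)) = 36*(-176/3) = -2112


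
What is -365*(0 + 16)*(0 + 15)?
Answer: -87600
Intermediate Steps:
-365*(0 + 16)*(0 + 15) = -5840*15 = -365*240 = -87600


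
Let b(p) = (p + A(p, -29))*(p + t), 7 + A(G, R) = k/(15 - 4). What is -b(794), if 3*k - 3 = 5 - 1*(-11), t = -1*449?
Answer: -2988850/11 ≈ -2.7171e+5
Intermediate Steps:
t = -449
k = 19/3 (k = 1 + (5 - 1*(-11))/3 = 1 + (5 + 11)/3 = 1 + (1/3)*16 = 1 + 16/3 = 19/3 ≈ 6.3333)
A(G, R) = -212/33 (A(G, R) = -7 + 19/(3*(15 - 4)) = -7 + (19/3)/11 = -7 + (19/3)*(1/11) = -7 + 19/33 = -212/33)
b(p) = (-449 + p)*(-212/33 + p) (b(p) = (p - 212/33)*(p - 449) = (-212/33 + p)*(-449 + p) = (-449 + p)*(-212/33 + p))
-b(794) = -(95188/33 + 794**2 - 15029/33*794) = -(95188/33 + 630436 - 11933026/33) = -1*2988850/11 = -2988850/11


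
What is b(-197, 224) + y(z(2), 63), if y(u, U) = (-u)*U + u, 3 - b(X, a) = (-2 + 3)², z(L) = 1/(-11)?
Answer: 84/11 ≈ 7.6364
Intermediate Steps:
z(L) = -1/11
b(X, a) = 2 (b(X, a) = 3 - (-2 + 3)² = 3 - 1*1² = 3 - 1*1 = 3 - 1 = 2)
y(u, U) = u - U*u (y(u, U) = -U*u + u = u - U*u)
b(-197, 224) + y(z(2), 63) = 2 - (1 - 1*63)/11 = 2 - (1 - 63)/11 = 2 - 1/11*(-62) = 2 + 62/11 = 84/11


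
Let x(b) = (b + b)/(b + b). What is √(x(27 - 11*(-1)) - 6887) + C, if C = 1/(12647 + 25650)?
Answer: 1/38297 + I*√6886 ≈ 2.6112e-5 + 82.982*I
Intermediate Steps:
x(b) = 1 (x(b) = (2*b)/((2*b)) = (2*b)*(1/(2*b)) = 1)
C = 1/38297 ≈ 2.6112e-5
√(x(27 - 11*(-1)) - 6887) + C = √(1 - 6887) + 1/38297 = √(-6886) + 1/38297 = I*√6886 + 1/38297 = 1/38297 + I*√6886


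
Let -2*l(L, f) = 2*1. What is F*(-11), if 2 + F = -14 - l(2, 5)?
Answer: 165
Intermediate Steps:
l(L, f) = -1
F = -15 (F = -2 + (-14 - 1*(-1)) = -2 + (-14 + 1) = -2 - 13 = -15)
F*(-11) = -15*(-11) = 165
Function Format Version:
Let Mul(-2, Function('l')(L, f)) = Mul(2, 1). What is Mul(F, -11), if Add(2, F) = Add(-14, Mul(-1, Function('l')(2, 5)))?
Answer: 165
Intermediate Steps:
Function('l')(L, f) = -1 (Function('l')(L, f) = Mul(Rational(-1, 2), Mul(2, 1)) = Mul(Rational(-1, 2), 2) = -1)
F = -15 (F = Add(-2, Add(-14, Mul(-1, -1))) = Add(-2, Add(-14, 1)) = Add(-2, -13) = -15)
Mul(F, -11) = Mul(-15, -11) = 165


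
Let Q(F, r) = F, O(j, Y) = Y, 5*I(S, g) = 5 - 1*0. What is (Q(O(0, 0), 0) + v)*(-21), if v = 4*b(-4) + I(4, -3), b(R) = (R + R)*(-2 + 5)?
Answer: 1995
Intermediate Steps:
I(S, g) = 1 (I(S, g) = (5 - 1*0)/5 = (5 + 0)/5 = (⅕)*5 = 1)
b(R) = 6*R (b(R) = (2*R)*3 = 6*R)
v = -95 (v = 4*(6*(-4)) + 1 = 4*(-24) + 1 = -96 + 1 = -95)
(Q(O(0, 0), 0) + v)*(-21) = (0 - 95)*(-21) = -95*(-21) = 1995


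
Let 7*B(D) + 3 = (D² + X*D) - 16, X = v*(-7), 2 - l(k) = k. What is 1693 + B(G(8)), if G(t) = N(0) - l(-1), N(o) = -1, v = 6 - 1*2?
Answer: 11960/7 ≈ 1708.6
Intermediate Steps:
v = 4 (v = 6 - 2 = 4)
l(k) = 2 - k
X = -28 (X = 4*(-7) = -28)
G(t) = -4 (G(t) = -1 - (2 - 1*(-1)) = -1 - (2 + 1) = -1 - 1*3 = -1 - 3 = -4)
B(D) = -19/7 - 4*D + D²/7 (B(D) = -3/7 + ((D² - 28*D) - 16)/7 = -3/7 + (-16 + D² - 28*D)/7 = -3/7 + (-16/7 - 4*D + D²/7) = -19/7 - 4*D + D²/7)
1693 + B(G(8)) = 1693 + (-19/7 - 4*(-4) + (⅐)*(-4)²) = 1693 + (-19/7 + 16 + (⅐)*16) = 1693 + (-19/7 + 16 + 16/7) = 1693 + 109/7 = 11960/7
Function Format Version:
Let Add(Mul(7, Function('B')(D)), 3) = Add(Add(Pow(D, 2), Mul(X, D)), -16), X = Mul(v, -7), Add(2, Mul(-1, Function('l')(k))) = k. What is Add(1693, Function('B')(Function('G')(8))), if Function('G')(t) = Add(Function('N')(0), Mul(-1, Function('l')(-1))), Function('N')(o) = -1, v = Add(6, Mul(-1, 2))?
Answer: Rational(11960, 7) ≈ 1708.6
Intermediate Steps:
v = 4 (v = Add(6, -2) = 4)
Function('l')(k) = Add(2, Mul(-1, k))
X = -28 (X = Mul(4, -7) = -28)
Function('G')(t) = -4 (Function('G')(t) = Add(-1, Mul(-1, Add(2, Mul(-1, -1)))) = Add(-1, Mul(-1, Add(2, 1))) = Add(-1, Mul(-1, 3)) = Add(-1, -3) = -4)
Function('B')(D) = Add(Rational(-19, 7), Mul(-4, D), Mul(Rational(1, 7), Pow(D, 2))) (Function('B')(D) = Add(Rational(-3, 7), Mul(Rational(1, 7), Add(Add(Pow(D, 2), Mul(-28, D)), -16))) = Add(Rational(-3, 7), Mul(Rational(1, 7), Add(-16, Pow(D, 2), Mul(-28, D)))) = Add(Rational(-3, 7), Add(Rational(-16, 7), Mul(-4, D), Mul(Rational(1, 7), Pow(D, 2)))) = Add(Rational(-19, 7), Mul(-4, D), Mul(Rational(1, 7), Pow(D, 2))))
Add(1693, Function('B')(Function('G')(8))) = Add(1693, Add(Rational(-19, 7), Mul(-4, -4), Mul(Rational(1, 7), Pow(-4, 2)))) = Add(1693, Add(Rational(-19, 7), 16, Mul(Rational(1, 7), 16))) = Add(1693, Add(Rational(-19, 7), 16, Rational(16, 7))) = Add(1693, Rational(109, 7)) = Rational(11960, 7)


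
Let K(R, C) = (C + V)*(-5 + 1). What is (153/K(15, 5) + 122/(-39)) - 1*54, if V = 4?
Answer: -9575/156 ≈ -61.378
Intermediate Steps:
K(R, C) = -16 - 4*C (K(R, C) = (C + 4)*(-5 + 1) = (4 + C)*(-4) = -16 - 4*C)
(153/K(15, 5) + 122/(-39)) - 1*54 = (153/(-16 - 4*5) + 122/(-39)) - 1*54 = (153/(-16 - 20) + 122*(-1/39)) - 54 = (153/(-36) - 122/39) - 54 = (153*(-1/36) - 122/39) - 54 = (-17/4 - 122/39) - 54 = -1151/156 - 54 = -9575/156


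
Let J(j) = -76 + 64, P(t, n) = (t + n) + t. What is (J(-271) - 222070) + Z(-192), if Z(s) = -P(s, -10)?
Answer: -221688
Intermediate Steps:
P(t, n) = n + 2*t (P(t, n) = (n + t) + t = n + 2*t)
J(j) = -12
Z(s) = 10 - 2*s (Z(s) = -(-10 + 2*s) = 10 - 2*s)
(J(-271) - 222070) + Z(-192) = (-12 - 222070) + (10 - 2*(-192)) = -222082 + (10 + 384) = -222082 + 394 = -221688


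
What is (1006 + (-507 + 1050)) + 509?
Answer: 2058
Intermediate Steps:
(1006 + (-507 + 1050)) + 509 = (1006 + 543) + 509 = 1549 + 509 = 2058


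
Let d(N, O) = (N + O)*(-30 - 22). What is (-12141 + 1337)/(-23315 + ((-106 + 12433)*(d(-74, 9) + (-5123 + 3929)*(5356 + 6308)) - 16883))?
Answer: 5402/85817117885 ≈ 6.2948e-8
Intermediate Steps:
d(N, O) = -52*N - 52*O (d(N, O) = (N + O)*(-52) = -52*N - 52*O)
(-12141 + 1337)/(-23315 + ((-106 + 12433)*(d(-74, 9) + (-5123 + 3929)*(5356 + 6308)) - 16883)) = (-12141 + 1337)/(-23315 + ((-106 + 12433)*((-52*(-74) - 52*9) + (-5123 + 3929)*(5356 + 6308)) - 16883)) = -10804/(-23315 + (12327*((3848 - 468) - 1194*11664) - 16883)) = -10804/(-23315 + (12327*(3380 - 13926816) - 16883)) = -10804/(-23315 + (12327*(-13923436) - 16883)) = -10804/(-23315 + (-171634195572 - 16883)) = -10804/(-23315 - 171634212455) = -10804/(-171634235770) = -10804*(-1/171634235770) = 5402/85817117885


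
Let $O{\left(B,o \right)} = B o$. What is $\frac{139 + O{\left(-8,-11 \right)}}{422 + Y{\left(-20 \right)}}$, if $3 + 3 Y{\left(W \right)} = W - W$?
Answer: $\frac{227}{421} \approx 0.53919$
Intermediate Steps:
$Y{\left(W \right)} = -1$ ($Y{\left(W \right)} = -1 + \frac{W - W}{3} = -1 + \frac{1}{3} \cdot 0 = -1 + 0 = -1$)
$\frac{139 + O{\left(-8,-11 \right)}}{422 + Y{\left(-20 \right)}} = \frac{139 - -88}{422 - 1} = \frac{139 + 88}{421} = 227 \cdot \frac{1}{421} = \frac{227}{421}$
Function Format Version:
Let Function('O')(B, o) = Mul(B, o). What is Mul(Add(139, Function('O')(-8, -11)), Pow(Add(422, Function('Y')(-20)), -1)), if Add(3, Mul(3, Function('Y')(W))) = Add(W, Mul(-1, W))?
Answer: Rational(227, 421) ≈ 0.53919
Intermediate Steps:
Function('Y')(W) = -1 (Function('Y')(W) = Add(-1, Mul(Rational(1, 3), Add(W, Mul(-1, W)))) = Add(-1, Mul(Rational(1, 3), 0)) = Add(-1, 0) = -1)
Mul(Add(139, Function('O')(-8, -11)), Pow(Add(422, Function('Y')(-20)), -1)) = Mul(Add(139, Mul(-8, -11)), Pow(Add(422, -1), -1)) = Mul(Add(139, 88), Pow(421, -1)) = Mul(227, Rational(1, 421)) = Rational(227, 421)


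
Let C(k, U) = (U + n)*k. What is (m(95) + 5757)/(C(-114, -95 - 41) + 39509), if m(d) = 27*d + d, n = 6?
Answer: 8417/54329 ≈ 0.15493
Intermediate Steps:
m(d) = 28*d
C(k, U) = k*(6 + U) (C(k, U) = (U + 6)*k = (6 + U)*k = k*(6 + U))
(m(95) + 5757)/(C(-114, -95 - 41) + 39509) = (28*95 + 5757)/(-114*(6 + (-95 - 41)) + 39509) = (2660 + 5757)/(-114*(6 - 136) + 39509) = 8417/(-114*(-130) + 39509) = 8417/(14820 + 39509) = 8417/54329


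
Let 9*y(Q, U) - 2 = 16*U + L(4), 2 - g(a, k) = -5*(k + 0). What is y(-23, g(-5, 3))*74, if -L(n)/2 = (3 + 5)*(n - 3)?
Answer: 6364/3 ≈ 2121.3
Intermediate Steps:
g(a, k) = 2 + 5*k (g(a, k) = 2 - (-5)*(k + 0) = 2 - (-5)*k = 2 + 5*k)
L(n) = 48 - 16*n (L(n) = -2*(3 + 5)*(n - 3) = -16*(-3 + n) = -2*(-24 + 8*n) = 48 - 16*n)
y(Q, U) = -14/9 + 16*U/9 (y(Q, U) = 2/9 + (16*U + (48 - 16*4))/9 = 2/9 + (16*U + (48 - 64))/9 = 2/9 + (16*U - 16)/9 = 2/9 + (-16 + 16*U)/9 = 2/9 + (-16/9 + 16*U/9) = -14/9 + 16*U/9)
y(-23, g(-5, 3))*74 = (-14/9 + 16*(2 + 5*3)/9)*74 = (-14/9 + 16*(2 + 15)/9)*74 = (-14/9 + (16/9)*17)*74 = (-14/9 + 272/9)*74 = (86/3)*74 = 6364/3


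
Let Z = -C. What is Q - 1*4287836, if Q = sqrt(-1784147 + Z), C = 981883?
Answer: -4287836 + I*sqrt(2766030) ≈ -4.2878e+6 + 1663.1*I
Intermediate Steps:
Z = -981883 (Z = -1*981883 = -981883)
Q = I*sqrt(2766030) (Q = sqrt(-1784147 - 981883) = sqrt(-2766030) = I*sqrt(2766030) ≈ 1663.1*I)
Q - 1*4287836 = I*sqrt(2766030) - 1*4287836 = I*sqrt(2766030) - 4287836 = -4287836 + I*sqrt(2766030)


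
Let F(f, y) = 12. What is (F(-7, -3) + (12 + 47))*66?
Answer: 4686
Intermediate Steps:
(F(-7, -3) + (12 + 47))*66 = (12 + (12 + 47))*66 = (12 + 59)*66 = 71*66 = 4686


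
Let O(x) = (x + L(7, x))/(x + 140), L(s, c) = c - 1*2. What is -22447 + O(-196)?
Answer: -628319/28 ≈ -22440.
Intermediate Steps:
L(s, c) = -2 + c (L(s, c) = c - 2 = -2 + c)
O(x) = (-2 + 2*x)/(140 + x) (O(x) = (x + (-2 + x))/(x + 140) = (-2 + 2*x)/(140 + x))
-22447 + O(-196) = -22447 + 2*(-1 - 196)/(140 - 196) = -22447 + 2*(-197)/(-56) = -22447 + 2*(-1/56)*(-197) = -22447 + 197/28 = -628319/28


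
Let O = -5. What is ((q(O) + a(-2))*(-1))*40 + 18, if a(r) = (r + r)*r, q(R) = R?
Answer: -102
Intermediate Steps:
a(r) = 2*r**2 (a(r) = (2*r)*r = 2*r**2)
((q(O) + a(-2))*(-1))*40 + 18 = ((-5 + 2*(-2)**2)*(-1))*40 + 18 = ((-5 + 2*4)*(-1))*40 + 18 = ((-5 + 8)*(-1))*40 + 18 = (3*(-1))*40 + 18 = -3*40 + 18 = -120 + 18 = -102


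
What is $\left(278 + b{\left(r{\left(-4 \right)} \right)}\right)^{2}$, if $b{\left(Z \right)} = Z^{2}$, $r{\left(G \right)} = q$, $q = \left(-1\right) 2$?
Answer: $79524$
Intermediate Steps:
$q = -2$
$r{\left(G \right)} = -2$
$\left(278 + b{\left(r{\left(-4 \right)} \right)}\right)^{2} = \left(278 + \left(-2\right)^{2}\right)^{2} = \left(278 + 4\right)^{2} = 282^{2} = 79524$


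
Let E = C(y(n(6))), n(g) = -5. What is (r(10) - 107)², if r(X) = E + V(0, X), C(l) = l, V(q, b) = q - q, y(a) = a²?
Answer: 6724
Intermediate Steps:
V(q, b) = 0
E = 25 (E = (-5)² = 25)
r(X) = 25 (r(X) = 25 + 0 = 25)
(r(10) - 107)² = (25 - 107)² = (-82)² = 6724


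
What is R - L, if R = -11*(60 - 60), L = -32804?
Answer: 32804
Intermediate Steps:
R = 0 (R = -11*0 = 0)
R - L = 0 - 1*(-32804) = 0 + 32804 = 32804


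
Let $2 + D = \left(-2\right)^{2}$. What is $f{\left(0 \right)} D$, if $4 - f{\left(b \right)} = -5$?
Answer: $18$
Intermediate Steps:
$D = 2$ ($D = -2 + \left(-2\right)^{2} = -2 + 4 = 2$)
$f{\left(b \right)} = 9$ ($f{\left(b \right)} = 4 - -5 = 4 + 5 = 9$)
$f{\left(0 \right)} D = 9 \cdot 2 = 18$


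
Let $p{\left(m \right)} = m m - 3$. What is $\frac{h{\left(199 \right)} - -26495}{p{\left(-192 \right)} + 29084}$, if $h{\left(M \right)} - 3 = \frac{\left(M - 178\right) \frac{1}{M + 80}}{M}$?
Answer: $\frac{490398493}{1220444115} \approx 0.40182$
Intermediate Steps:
$h{\left(M \right)} = 3 + \frac{-178 + M}{M \left(80 + M\right)}$ ($h{\left(M \right)} = 3 + \frac{\left(M - 178\right) \frac{1}{M + 80}}{M} = 3 + \frac{\left(-178 + M\right) \frac{1}{80 + M}}{M} = 3 + \frac{\frac{1}{80 + M} \left(-178 + M\right)}{M} = 3 + \frac{-178 + M}{M \left(80 + M\right)}$)
$p{\left(m \right)} = -3 + m^{2}$ ($p{\left(m \right)} = m^{2} - 3 = -3 + m^{2}$)
$\frac{h{\left(199 \right)} - -26495}{p{\left(-192 \right)} + 29084} = \frac{\frac{-178 + 3 \cdot 199^{2} + 241 \cdot 199}{199 \left(80 + 199\right)} - -26495}{\left(-3 + \left(-192\right)^{2}\right) + 29084} = \frac{\frac{-178 + 3 \cdot 39601 + 47959}{199 \cdot 279} + 26495}{\left(-3 + 36864\right) + 29084} = \frac{\frac{1}{199} \cdot \frac{1}{279} \left(-178 + 118803 + 47959\right) + 26495}{36861 + 29084} = \frac{\frac{1}{199} \cdot \frac{1}{279} \cdot 166584 + 26495}{65945} = \left(\frac{55528}{18507} + 26495\right) \frac{1}{65945} = \frac{490398493}{18507} \cdot \frac{1}{65945} = \frac{490398493}{1220444115}$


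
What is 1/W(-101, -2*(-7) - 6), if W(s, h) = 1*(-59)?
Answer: -1/59 ≈ -0.016949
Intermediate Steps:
W(s, h) = -59
1/W(-101, -2*(-7) - 6) = 1/(-59) = -1/59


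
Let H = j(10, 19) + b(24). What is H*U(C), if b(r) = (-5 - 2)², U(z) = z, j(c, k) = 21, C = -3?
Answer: -210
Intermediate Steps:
b(r) = 49 (b(r) = (-7)² = 49)
H = 70 (H = 21 + 49 = 70)
H*U(C) = 70*(-3) = -210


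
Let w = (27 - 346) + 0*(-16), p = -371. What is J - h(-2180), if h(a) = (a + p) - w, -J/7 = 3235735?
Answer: -22647913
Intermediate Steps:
J = -22650145 (J = -7*3235735 = -22650145)
w = -319 (w = -319 + 0 = -319)
h(a) = -52 + a (h(a) = (a - 371) - 1*(-319) = (-371 + a) + 319 = -52 + a)
J - h(-2180) = -22650145 - (-52 - 2180) = -22650145 - 1*(-2232) = -22650145 + 2232 = -22647913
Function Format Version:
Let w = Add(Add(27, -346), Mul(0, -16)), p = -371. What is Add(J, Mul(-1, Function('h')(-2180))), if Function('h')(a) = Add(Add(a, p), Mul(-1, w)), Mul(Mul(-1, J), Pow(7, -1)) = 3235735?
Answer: -22647913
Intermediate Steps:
J = -22650145 (J = Mul(-7, 3235735) = -22650145)
w = -319 (w = Add(-319, 0) = -319)
Function('h')(a) = Add(-52, a) (Function('h')(a) = Add(Add(a, -371), Mul(-1, -319)) = Add(Add(-371, a), 319) = Add(-52, a))
Add(J, Mul(-1, Function('h')(-2180))) = Add(-22650145, Mul(-1, Add(-52, -2180))) = Add(-22650145, Mul(-1, -2232)) = Add(-22650145, 2232) = -22647913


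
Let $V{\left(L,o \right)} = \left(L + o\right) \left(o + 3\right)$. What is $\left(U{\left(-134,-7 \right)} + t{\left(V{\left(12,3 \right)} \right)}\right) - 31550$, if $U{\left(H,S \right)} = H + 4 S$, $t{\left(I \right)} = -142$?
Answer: $-31854$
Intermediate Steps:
$V{\left(L,o \right)} = \left(3 + o\right) \left(L + o\right)$ ($V{\left(L,o \right)} = \left(L + o\right) \left(3 + o\right) = \left(3 + o\right) \left(L + o\right)$)
$\left(U{\left(-134,-7 \right)} + t{\left(V{\left(12,3 \right)} \right)}\right) - 31550 = \left(\left(-134 + 4 \left(-7\right)\right) - 142\right) - 31550 = \left(\left(-134 - 28\right) - 142\right) - 31550 = \left(-162 - 142\right) - 31550 = -304 - 31550 = -31854$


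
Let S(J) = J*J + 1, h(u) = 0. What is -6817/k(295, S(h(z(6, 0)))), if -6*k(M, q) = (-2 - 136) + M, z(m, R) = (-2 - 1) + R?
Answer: 40902/157 ≈ 260.52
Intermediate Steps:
z(m, R) = -3 + R
S(J) = 1 + J² (S(J) = J² + 1 = 1 + J²)
k(M, q) = 23 - M/6 (k(M, q) = -((-2 - 136) + M)/6 = -(-138 + M)/6 = 23 - M/6)
-6817/k(295, S(h(z(6, 0)))) = -6817/(23 - ⅙*295) = -6817/(23 - 295/6) = -6817/(-157/6) = -6817*(-6/157) = 40902/157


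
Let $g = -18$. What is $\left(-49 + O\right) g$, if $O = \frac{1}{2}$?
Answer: $873$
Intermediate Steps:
$O = \frac{1}{2} \approx 0.5$
$\left(-49 + O\right) g = \left(-49 + \frac{1}{2}\right) \left(-18\right) = \left(- \frac{97}{2}\right) \left(-18\right) = 873$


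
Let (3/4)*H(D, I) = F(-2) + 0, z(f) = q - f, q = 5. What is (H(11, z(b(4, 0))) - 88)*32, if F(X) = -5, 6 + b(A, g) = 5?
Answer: -9088/3 ≈ -3029.3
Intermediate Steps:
b(A, g) = -1 (b(A, g) = -6 + 5 = -1)
z(f) = 5 - f
H(D, I) = -20/3 (H(D, I) = 4*(-5 + 0)/3 = (4/3)*(-5) = -20/3)
(H(11, z(b(4, 0))) - 88)*32 = (-20/3 - 88)*32 = -284/3*32 = -9088/3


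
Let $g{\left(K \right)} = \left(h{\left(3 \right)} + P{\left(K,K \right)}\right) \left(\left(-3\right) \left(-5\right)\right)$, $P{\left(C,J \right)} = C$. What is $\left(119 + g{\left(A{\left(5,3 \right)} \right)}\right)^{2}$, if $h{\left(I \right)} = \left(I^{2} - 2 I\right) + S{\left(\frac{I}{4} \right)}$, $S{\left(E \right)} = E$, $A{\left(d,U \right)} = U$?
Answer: $\frac{776161}{16} \approx 48510.0$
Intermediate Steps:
$h{\left(I \right)} = I^{2} - \frac{7 I}{4}$ ($h{\left(I \right)} = \left(I^{2} - 2 I\right) + \frac{I}{4} = I^{2} - \frac{7 I}{4}$)
$g{\left(K \right)} = \frac{225}{4} + 15 K$ ($g{\left(K \right)} = \left(\frac{1}{4} \cdot 3 \left(-7 + 4 \cdot 3\right) + K\right) \left(\left(-3\right) \left(-5\right)\right) = \left(\frac{1}{4} \cdot 3 \left(-7 + 12\right) + K\right) 15 = \left(\frac{1}{4} \cdot 3 \cdot 5 + K\right) 15 = \left(\frac{15}{4} + K\right) 15 = \frac{225}{4} + 15 K$)
$\left(119 + g{\left(A{\left(5,3 \right)} \right)}\right)^{2} = \left(119 + \left(\frac{225}{4} + 15 \cdot 3\right)\right)^{2} = \left(119 + \left(\frac{225}{4} + 45\right)\right)^{2} = \left(119 + \frac{405}{4}\right)^{2} = \left(\frac{881}{4}\right)^{2} = \frac{776161}{16}$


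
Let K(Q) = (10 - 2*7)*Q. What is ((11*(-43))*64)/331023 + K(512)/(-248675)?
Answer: -88960448/1069053825 ≈ -0.083214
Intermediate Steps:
K(Q) = -4*Q (K(Q) = (10 - 14)*Q = -4*Q)
((11*(-43))*64)/331023 + K(512)/(-248675) = ((11*(-43))*64)/331023 - 4*512/(-248675) = -473*64*(1/331023) - 2048*(-1/248675) = -30272*1/331023 + 2048/248675 = -2752/30093 + 2048/248675 = -88960448/1069053825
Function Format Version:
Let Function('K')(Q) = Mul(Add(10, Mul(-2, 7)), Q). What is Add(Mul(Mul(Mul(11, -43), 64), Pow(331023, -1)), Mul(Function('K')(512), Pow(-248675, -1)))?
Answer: Rational(-88960448, 1069053825) ≈ -0.083214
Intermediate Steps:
Function('K')(Q) = Mul(-4, Q) (Function('K')(Q) = Mul(Add(10, -14), Q) = Mul(-4, Q))
Add(Mul(Mul(Mul(11, -43), 64), Pow(331023, -1)), Mul(Function('K')(512), Pow(-248675, -1))) = Add(Mul(Mul(Mul(11, -43), 64), Pow(331023, -1)), Mul(Mul(-4, 512), Pow(-248675, -1))) = Add(Mul(Mul(-473, 64), Rational(1, 331023)), Mul(-2048, Rational(-1, 248675))) = Add(Mul(-30272, Rational(1, 331023)), Rational(2048, 248675)) = Add(Rational(-2752, 30093), Rational(2048, 248675)) = Rational(-88960448, 1069053825)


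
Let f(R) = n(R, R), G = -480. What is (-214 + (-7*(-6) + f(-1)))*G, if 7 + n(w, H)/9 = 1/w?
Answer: 117120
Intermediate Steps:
n(w, H) = -63 + 9/w
f(R) = -63 + 9/R
(-214 + (-7*(-6) + f(-1)))*G = (-214 + (-7*(-6) + (-63 + 9/(-1))))*(-480) = (-214 + (42 + (-63 + 9*(-1))))*(-480) = (-214 + (42 + (-63 - 9)))*(-480) = (-214 + (42 - 72))*(-480) = (-214 - 30)*(-480) = -244*(-480) = 117120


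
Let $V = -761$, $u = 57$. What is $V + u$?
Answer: $-704$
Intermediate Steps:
$V + u = -761 + 57 = -704$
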